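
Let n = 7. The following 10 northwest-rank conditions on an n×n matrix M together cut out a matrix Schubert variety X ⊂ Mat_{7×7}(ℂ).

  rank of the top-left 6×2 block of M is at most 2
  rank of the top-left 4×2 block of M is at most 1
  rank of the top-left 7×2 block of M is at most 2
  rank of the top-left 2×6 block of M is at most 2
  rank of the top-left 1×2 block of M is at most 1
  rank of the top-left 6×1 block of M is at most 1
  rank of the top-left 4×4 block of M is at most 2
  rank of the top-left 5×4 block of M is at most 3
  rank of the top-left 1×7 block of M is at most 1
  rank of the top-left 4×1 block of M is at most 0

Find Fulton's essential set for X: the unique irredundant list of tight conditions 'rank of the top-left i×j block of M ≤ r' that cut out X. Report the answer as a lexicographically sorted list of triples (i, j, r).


Recovering R(i,j) via the rank-extension bound from the 10 conditions:

  i=1: 0  1  1  1  1  1  1
  i=2: 0  1  2  2  2  2  2
  i=3: 0  1  2  2  3  3  3
  i=4: 0  1  2  2  3  4  4
  i=5: 1  2  3  3  4  5  5
  i=6: 1  2  3  4  5  6  6
  i=7: 1  2  3  4  5  6  7

reading off 1-entries of Δ²R: w = (2, 3, 5, 6, 1, 4, 7).

D(w) has 6 cells with 2 SE-corners; essential set:

[(4, 1, 0), (4, 4, 2)]


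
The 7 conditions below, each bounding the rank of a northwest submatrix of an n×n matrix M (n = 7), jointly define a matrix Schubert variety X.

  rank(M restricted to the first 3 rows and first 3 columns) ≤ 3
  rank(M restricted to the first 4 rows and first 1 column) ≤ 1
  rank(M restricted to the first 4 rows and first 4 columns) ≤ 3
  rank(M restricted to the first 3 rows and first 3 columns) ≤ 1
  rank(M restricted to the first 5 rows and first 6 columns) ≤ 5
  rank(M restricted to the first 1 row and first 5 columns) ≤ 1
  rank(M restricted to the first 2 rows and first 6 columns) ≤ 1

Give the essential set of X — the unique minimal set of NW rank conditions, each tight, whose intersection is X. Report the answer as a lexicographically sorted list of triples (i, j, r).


The tightest implied rank at each (i,j), from the 7 conditions:

  i=1: 1, 1, 1, 1, 1, 1, 1
  i=2: 1, 1, 1, 1, 1, 1, 2
  i=3: 1, 1, 1, 2, 2, 2, 3
  i=4: 1, 2, 2, 3, 3, 3, 4
  i=5: 1, 2, 3, 4, 4, 4, 5
  i=6: 1, 2, 3, 4, 5, 5, 6
  i=7: 1, 2, 3, 4, 5, 6, 7

the unique w with this rank table is (1, 7, 4, 2, 3, 5, 6).

ℓ(w)=7; the 2 essential cells (i,j,r):

[(2, 6, 1), (3, 3, 1)]


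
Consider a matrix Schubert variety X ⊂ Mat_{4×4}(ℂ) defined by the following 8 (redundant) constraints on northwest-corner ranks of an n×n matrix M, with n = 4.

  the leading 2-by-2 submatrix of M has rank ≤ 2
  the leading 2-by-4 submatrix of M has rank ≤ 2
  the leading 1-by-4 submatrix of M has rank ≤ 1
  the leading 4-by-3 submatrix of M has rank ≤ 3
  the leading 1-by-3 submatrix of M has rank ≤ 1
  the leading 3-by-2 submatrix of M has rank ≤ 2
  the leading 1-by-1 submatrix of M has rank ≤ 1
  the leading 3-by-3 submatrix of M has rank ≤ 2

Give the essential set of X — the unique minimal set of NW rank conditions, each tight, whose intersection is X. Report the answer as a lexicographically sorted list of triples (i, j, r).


Reconstructing r_w from the 8 given conditions:

  1 | 1 | 1 | 1
  1 | 2 | 2 | 2
  1 | 2 | 2 | 3
  1 | 2 | 3 | 4

hence w(1..4) = (1, 2, 4, 3).

ℓ(w)=1; the 1 essential cell (i,j,r):

[(3, 3, 2)]


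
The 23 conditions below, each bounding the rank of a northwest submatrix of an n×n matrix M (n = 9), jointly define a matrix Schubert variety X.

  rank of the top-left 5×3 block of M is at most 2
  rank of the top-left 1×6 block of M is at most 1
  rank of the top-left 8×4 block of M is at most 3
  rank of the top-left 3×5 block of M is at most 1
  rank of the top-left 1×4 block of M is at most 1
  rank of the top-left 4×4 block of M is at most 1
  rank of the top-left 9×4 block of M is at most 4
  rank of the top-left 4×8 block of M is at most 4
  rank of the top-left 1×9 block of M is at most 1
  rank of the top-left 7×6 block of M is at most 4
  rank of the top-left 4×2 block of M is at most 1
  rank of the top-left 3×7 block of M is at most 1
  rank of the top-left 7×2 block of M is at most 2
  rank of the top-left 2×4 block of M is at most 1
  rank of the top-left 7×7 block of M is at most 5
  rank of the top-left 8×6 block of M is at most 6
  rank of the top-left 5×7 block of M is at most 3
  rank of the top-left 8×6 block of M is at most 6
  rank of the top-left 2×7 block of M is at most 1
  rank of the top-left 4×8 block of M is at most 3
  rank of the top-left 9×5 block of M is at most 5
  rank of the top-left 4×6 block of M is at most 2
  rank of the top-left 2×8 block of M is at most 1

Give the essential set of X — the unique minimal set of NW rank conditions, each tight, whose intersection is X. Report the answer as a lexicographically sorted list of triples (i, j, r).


Computing R[i][j] = min implied NW-rank bound (n=9, 23 conditions):

  row 1: 1 1 1 1 1 1 1 1 1
  row 2: 1 1 1 1 1 1 1 1 2
  row 3: 1 1 1 1 1 1 1 2 3
  row 4: 1 1 1 1 2 2 2 3 4
  row 5: 1 2 2 2 3 3 3 4 5
  row 6: 1 2 3 3 4 4 4 5 6
  row 7: 1 2 3 3 4 4 5 6 7
  row 8: 1 2 3 3 4 5 6 7 8
  row 9: 1 2 3 4 5 6 7 8 9

second differences of R give the permutation w = (1, 9, 8, 5, 2, 3, 7, 6, 4).

Rothe diagram D(w) (19 cells), 5 SE-corners (essential conditions):

[(2, 8, 1), (3, 7, 1), (4, 4, 1), (7, 6, 4), (8, 4, 3)]


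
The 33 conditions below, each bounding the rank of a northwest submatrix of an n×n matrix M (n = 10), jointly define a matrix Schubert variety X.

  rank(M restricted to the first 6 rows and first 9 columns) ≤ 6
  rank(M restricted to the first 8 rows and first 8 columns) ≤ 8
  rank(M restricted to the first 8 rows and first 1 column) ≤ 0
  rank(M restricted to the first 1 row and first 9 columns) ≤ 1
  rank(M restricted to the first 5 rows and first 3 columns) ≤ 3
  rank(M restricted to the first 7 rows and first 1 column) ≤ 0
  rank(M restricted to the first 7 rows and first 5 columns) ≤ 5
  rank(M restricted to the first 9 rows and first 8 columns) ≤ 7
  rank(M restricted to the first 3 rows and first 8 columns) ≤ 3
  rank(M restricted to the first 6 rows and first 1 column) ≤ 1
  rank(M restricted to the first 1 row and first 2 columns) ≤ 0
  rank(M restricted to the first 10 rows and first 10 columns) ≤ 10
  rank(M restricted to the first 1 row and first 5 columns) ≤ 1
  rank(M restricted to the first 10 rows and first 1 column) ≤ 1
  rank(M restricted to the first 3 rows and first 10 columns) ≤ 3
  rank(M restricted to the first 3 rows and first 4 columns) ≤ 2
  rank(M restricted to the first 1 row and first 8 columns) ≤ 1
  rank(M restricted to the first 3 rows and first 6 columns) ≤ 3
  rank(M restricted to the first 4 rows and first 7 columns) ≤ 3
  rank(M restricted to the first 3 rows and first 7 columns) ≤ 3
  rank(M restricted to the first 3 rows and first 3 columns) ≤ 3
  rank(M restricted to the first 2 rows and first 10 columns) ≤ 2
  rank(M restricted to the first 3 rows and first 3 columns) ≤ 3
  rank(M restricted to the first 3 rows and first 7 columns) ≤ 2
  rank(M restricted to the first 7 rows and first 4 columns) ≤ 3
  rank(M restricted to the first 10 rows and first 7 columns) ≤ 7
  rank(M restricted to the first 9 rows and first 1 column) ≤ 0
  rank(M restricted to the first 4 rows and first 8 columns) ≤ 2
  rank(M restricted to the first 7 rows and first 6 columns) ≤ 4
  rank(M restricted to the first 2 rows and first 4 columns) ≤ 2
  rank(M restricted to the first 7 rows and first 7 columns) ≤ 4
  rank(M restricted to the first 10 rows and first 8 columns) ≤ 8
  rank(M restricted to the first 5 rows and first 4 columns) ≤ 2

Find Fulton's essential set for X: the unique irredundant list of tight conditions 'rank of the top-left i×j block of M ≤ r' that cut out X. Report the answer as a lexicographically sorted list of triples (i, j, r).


Reconstructing r_w from the 33 given conditions:

  i=1: 0  0  1  1  1  1  1  1  1  1
  i=2: 0  1  2  2  2  2  2  2  2  2
  i=3: 0  1  2  2  2  2  2  2  3  3
  i=4: 0  1  2  2  2  2  2  2  3  4
  i=5: 0  1  2  2  3  3  3  3  4  5
  i=6: 0  1  2  3  4  4  4  4  5  6
  i=7: 0  1  2  3  4  4  4  5  6  7
  i=8: 0  1  2  3  4  5  5  6  7  8
  i=9: 0  1  2  3  4  5  6  7  8  9
  i=10: 1  2  3  4  5  6  7  8  9  10

the unique w with this rank table is (3, 2, 9, 10, 5, 4, 8, 6, 7, 1).

ℓ(w)=23; the 5 essential cells (i,j,r):

[(1, 2, 0), (4, 8, 2), (5, 4, 2), (7, 7, 4), (9, 1, 0)]


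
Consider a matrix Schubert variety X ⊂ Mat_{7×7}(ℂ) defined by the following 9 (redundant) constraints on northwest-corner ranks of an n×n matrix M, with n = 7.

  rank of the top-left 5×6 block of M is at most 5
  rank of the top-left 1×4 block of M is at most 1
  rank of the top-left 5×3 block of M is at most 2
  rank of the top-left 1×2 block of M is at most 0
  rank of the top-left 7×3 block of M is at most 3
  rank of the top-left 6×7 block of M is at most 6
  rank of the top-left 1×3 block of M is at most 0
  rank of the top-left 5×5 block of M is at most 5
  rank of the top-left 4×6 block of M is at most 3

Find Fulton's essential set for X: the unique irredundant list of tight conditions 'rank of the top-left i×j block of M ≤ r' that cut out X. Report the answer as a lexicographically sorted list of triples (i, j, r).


Propagating the 9 rank bounds to every northwest block:

  i=1: 0 0 0 1 1 1 1
  i=2: 1 1 1 2 2 2 2
  i=3: 1 2 2 3 3 3 3
  i=4: 1 2 2 3 3 3 4
  i=5: 1 2 2 3 4 4 5
  i=6: 1 2 3 4 5 5 6
  i=7: 1 2 3 4 5 6 7

the unique w with this rank table is (4, 1, 2, 7, 5, 3, 6).

3 SE-corners of the 7-cell Rothe diagram give Ess(w):

[(1, 3, 0), (4, 6, 3), (5, 3, 2)]


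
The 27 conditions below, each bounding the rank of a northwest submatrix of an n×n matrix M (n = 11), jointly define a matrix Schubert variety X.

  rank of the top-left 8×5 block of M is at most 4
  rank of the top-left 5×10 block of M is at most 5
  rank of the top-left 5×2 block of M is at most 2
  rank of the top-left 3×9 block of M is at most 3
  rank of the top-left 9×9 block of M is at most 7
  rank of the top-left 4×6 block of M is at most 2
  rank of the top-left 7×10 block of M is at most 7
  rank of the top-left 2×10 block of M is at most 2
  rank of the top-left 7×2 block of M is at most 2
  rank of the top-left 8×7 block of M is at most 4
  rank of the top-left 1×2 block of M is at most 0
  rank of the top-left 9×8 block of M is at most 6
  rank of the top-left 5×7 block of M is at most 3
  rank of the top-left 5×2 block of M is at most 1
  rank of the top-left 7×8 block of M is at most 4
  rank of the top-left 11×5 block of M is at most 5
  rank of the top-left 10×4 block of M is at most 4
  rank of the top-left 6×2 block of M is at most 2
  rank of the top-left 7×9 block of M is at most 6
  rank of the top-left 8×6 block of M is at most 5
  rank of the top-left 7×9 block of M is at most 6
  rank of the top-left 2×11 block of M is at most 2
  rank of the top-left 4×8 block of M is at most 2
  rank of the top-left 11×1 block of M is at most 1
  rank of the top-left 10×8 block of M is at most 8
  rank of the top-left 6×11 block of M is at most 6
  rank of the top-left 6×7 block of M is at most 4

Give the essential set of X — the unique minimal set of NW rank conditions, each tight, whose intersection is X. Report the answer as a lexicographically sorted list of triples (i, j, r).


Rank table r_w(11×11) implied by the 27 constraints:

  0, 0, 1, 1, 1, 1, 1, 1, 1, 1, 1
  1, 1, 2, 2, 2, 2, 2, 2, 2, 2, 2
  1, 1, 2, 2, 2, 2, 2, 2, 3, 3, 3
  1, 1, 2, 2, 2, 2, 2, 2, 3, 4, 4
  1, 1, 2, 3, 3, 3, 3, 3, 4, 5, 5
  1, 2, 3, 4, 4, 4, 4, 4, 5, 6, 6
  1, 2, 3, 4, 4, 4, 4, 4, 5, 6, 7
  1, 2, 3, 4, 4, 4, 4, 5, 6, 7, 8
  1, 2, 3, 4, 5, 5, 5, 6, 7, 8, 9
  1, 2, 3, 4, 5, 6, 6, 7, 8, 9, 10
  1, 2, 3, 4, 5, 6, 7, 8, 9, 10, 11

second differences of R give the permutation w = (3, 1, 9, 10, 4, 2, 11, 8, 5, 6, 7).

5 SE-corners of the 22-cell Rothe diagram give Ess(w):

[(1, 2, 0), (4, 8, 2), (5, 2, 1), (7, 8, 4), (8, 7, 4)]


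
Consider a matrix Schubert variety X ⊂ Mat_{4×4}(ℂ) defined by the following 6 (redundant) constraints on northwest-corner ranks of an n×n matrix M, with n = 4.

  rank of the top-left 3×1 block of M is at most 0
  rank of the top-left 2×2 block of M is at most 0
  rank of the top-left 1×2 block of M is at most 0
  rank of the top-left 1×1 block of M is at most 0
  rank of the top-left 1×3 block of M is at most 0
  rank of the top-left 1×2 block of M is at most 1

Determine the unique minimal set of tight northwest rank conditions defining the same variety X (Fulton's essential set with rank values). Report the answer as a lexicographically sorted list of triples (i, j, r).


Reconstructing r_w from the 6 given conditions:

  R[1]: 0 0 0 1
  R[2]: 0 0 1 2
  R[3]: 0 1 2 3
  R[4]: 1 2 3 4

reading off 1-entries of Δ²R: w = (4, 3, 2, 1).

Rothe diagram D(w) (6 cells), 3 SE-corners (essential conditions):

[(1, 3, 0), (2, 2, 0), (3, 1, 0)]


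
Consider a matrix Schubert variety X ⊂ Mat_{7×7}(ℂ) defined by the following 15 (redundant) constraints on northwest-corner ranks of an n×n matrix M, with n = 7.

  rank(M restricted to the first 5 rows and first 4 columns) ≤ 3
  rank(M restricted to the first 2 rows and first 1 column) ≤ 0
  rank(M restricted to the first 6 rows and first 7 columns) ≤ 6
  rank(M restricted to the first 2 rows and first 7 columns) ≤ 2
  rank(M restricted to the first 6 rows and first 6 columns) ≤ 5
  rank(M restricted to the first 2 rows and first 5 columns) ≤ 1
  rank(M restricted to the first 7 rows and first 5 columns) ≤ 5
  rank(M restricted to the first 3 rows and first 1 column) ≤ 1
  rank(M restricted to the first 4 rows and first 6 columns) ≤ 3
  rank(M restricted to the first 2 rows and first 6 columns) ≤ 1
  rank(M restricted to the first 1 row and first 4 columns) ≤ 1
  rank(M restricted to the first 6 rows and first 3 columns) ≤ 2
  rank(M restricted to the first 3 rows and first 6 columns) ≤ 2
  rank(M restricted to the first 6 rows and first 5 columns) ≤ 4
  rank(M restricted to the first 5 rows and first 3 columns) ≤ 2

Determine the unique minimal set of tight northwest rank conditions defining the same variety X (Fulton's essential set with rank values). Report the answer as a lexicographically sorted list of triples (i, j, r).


Computing R[i][j] = min implied NW-rank bound (n=7, 15 conditions):

  i=1: 0 1 1 1 1 1 1
  i=2: 0 1 1 1 1 1 2
  i=3: 1 2 2 2 2 2 3
  i=4: 1 2 2 3 3 3 4
  i=5: 1 2 2 3 4 4 5
  i=6: 1 2 2 3 4 5 6
  i=7: 1 2 3 4 5 6 7

second differences of R give the permutation w = (2, 7, 1, 4, 5, 6, 3).

ℓ(w)=9; the 3 essential cells (i,j,r):

[(2, 1, 0), (2, 6, 1), (6, 3, 2)]


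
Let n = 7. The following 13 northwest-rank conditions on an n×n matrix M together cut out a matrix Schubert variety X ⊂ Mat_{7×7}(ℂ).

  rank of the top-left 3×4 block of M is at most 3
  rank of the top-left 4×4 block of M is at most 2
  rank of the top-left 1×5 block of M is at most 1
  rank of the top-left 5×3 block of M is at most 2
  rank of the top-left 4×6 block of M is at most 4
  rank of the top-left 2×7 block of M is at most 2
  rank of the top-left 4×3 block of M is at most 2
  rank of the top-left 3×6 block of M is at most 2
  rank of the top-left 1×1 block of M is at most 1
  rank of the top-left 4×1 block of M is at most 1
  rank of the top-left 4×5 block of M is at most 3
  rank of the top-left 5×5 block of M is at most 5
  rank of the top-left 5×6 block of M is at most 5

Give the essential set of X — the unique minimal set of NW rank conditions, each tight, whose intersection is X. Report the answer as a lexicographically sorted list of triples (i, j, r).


The tightest implied rank at each (i,j), from the 13 conditions:

  i=1: 1 | 1 | 1 | 1 | 1 | 1 | 1
  i=2: 1 | 2 | 2 | 2 | 2 | 2 | 2
  i=3: 1 | 2 | 2 | 2 | 2 | 2 | 3
  i=4: 1 | 2 | 2 | 2 | 3 | 3 | 4
  i=5: 1 | 2 | 2 | 3 | 4 | 4 | 5
  i=6: 1 | 2 | 3 | 4 | 5 | 5 | 6
  i=7: 1 | 2 | 3 | 4 | 5 | 6 | 7

giving w = (1, 2, 7, 5, 4, 3, 6) via Δ²R.

ℓ(w)=7; the 3 essential cells (i,j,r):

[(3, 6, 2), (4, 4, 2), (5, 3, 2)]


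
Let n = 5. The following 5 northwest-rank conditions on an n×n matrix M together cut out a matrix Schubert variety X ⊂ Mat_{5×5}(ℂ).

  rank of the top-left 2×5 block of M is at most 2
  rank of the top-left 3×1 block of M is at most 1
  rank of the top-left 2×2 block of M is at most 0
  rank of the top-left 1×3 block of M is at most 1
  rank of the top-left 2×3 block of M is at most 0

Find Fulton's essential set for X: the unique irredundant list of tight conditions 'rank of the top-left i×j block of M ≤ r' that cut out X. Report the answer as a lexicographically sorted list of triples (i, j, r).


The tightest implied rank at each (i,j), from the 5 conditions:

  0  0  0  1  1
  0  0  0  1  2
  1  1  1  2  3
  1  2  2  3  4
  1  2  3  4  5

the unique w with this rank table is (4, 5, 1, 2, 3).

D(w) has 6 cells with 1 SE-corner; essential set:

[(2, 3, 0)]


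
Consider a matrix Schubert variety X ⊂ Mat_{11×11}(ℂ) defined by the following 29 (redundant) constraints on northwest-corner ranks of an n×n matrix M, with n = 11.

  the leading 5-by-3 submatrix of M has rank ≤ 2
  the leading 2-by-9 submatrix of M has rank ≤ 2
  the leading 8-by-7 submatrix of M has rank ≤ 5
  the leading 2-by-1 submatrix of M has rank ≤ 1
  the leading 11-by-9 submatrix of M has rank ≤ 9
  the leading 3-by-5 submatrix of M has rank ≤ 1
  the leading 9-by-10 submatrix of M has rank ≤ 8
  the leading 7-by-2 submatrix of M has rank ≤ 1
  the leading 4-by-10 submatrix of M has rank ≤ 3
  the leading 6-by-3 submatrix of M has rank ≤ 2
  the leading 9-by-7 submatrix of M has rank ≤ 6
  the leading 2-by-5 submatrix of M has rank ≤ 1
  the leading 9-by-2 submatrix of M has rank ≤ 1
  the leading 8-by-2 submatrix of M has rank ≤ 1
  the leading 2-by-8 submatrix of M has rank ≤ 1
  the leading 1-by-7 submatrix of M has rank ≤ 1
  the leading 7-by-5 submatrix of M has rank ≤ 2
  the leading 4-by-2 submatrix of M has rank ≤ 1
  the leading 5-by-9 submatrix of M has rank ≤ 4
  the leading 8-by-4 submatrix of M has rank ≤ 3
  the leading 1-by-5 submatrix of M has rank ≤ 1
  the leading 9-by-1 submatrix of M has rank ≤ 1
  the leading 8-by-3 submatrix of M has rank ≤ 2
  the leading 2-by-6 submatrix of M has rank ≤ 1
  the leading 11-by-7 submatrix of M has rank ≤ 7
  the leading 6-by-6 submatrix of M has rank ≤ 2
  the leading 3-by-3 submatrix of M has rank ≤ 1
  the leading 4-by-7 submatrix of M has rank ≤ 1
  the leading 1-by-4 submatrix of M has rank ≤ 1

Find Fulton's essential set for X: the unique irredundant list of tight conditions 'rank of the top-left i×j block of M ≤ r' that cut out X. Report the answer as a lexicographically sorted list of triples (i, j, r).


Reconstructing r_w from the 29 given conditions:

  1 1 1 1 1 1 1 1 1 1 1
  1 1 1 1 1 1 1 1 2 2 2
  1 1 1 1 1 1 1 2 3 3 3
  1 1 1 1 1 1 1 2 3 3 4
  1 1 2 2 2 2 2 3 4 4 5
  1 1 2 2 2 2 3 4 5 5 6
  1 1 2 2 2 3 4 5 6 6 7
  1 1 2 3 3 4 5 6 7 7 8
  1 1 2 3 4 5 6 7 8 8 9
  1 2 3 4 5 6 7 8 9 9 10
  1 2 3 4 5 6 7 8 9 10 11

second differences of R give the permutation w = (1, 9, 8, 11, 3, 7, 6, 4, 5, 2, 10).

Fulton essential set (6 of the 30 Rothe cells):

[(2, 8, 1), (4, 7, 1), (4, 10, 3), (6, 6, 2), (7, 5, 2), (9, 2, 1)]


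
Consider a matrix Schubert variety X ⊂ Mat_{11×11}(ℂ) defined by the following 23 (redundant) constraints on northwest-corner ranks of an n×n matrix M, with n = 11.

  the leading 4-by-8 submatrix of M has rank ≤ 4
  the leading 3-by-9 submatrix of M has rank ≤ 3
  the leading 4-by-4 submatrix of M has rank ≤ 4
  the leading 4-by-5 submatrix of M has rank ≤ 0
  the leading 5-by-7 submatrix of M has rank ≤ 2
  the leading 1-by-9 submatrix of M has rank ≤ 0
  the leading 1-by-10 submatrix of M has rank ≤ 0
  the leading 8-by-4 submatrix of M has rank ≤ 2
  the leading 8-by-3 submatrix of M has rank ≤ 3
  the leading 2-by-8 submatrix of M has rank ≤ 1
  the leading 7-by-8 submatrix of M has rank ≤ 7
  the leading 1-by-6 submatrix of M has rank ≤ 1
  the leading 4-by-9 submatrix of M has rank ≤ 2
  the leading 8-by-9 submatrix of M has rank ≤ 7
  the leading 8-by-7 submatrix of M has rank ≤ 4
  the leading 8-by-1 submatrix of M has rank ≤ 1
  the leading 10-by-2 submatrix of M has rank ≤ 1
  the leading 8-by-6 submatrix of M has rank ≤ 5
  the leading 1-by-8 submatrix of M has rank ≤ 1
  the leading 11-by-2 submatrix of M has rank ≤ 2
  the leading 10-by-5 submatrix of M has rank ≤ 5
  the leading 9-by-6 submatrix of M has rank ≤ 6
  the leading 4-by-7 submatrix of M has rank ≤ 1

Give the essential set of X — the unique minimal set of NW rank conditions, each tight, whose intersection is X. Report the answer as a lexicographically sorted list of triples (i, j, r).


Propagating the 23 rank bounds to every northwest block:

  i=1: 0 | 0 | 0 | 0 | 0 | 0 | 0 | 0 | 0 | 0 | 1
  i=2: 0 | 0 | 0 | 0 | 0 | 1 | 1 | 1 | 1 | 1 | 2
  i=3: 0 | 0 | 0 | 0 | 0 | 1 | 1 | 2 | 2 | 2 | 3
  i=4: 0 | 0 | 0 | 0 | 0 | 1 | 1 | 2 | 2 | 3 | 4
  i=5: 1 | 1 | 1 | 1 | 1 | 2 | 2 | 3 | 3 | 4 | 5
  i=6: 1 | 1 | 2 | 2 | 2 | 3 | 3 | 4 | 4 | 5 | 6
  i=7: 1 | 1 | 2 | 2 | 3 | 4 | 4 | 5 | 5 | 6 | 7
  i=8: 1 | 1 | 2 | 2 | 3 | 4 | 4 | 5 | 6 | 7 | 8
  i=9: 1 | 1 | 2 | 3 | 4 | 5 | 5 | 6 | 7 | 8 | 9
  i=10: 1 | 1 | 2 | 3 | 4 | 5 | 6 | 7 | 8 | 9 | 10
  i=11: 1 | 2 | 3 | 4 | 5 | 6 | 7 | 8 | 9 | 10 | 11

so w = (11, 6, 8, 10, 1, 3, 5, 9, 4, 7, 2).

D(w) has 36 cells with 7 SE-corners; essential set:

[(1, 10, 0), (4, 5, 0), (4, 7, 1), (4, 9, 2), (8, 4, 2), (8, 7, 4), (10, 2, 1)]


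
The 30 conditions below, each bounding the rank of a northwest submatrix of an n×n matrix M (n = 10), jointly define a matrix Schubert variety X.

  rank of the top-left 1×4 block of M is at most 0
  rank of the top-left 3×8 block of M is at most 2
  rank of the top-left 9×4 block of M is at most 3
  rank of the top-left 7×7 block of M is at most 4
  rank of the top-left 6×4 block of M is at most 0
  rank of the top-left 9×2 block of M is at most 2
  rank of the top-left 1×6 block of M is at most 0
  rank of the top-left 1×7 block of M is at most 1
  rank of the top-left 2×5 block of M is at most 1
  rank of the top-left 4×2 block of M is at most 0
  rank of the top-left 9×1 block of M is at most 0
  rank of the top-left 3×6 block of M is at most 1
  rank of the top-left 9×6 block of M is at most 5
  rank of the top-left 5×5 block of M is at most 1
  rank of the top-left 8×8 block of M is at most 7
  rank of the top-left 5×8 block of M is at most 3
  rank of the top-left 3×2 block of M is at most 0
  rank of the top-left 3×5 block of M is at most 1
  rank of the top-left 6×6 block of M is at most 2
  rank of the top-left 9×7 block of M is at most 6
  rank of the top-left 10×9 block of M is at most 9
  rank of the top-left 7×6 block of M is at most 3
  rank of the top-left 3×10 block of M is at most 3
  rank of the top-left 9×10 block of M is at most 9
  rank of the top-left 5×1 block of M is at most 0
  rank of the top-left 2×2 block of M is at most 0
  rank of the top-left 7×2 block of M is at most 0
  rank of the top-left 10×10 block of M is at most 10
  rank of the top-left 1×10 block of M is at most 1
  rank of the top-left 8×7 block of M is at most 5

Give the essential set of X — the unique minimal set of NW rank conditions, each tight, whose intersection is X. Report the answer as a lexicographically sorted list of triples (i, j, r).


Rank table r_w(10×10) implied by the 30 constraints:

  row 1: 0  0  0  0  0  0  1  1  1  1
  row 2: 0  0  0  0  1  1  2  2  2  2
  row 3: 0  0  0  0  1  1  2  2  3  3
  row 4: 0  0  0  0  1  2  3  3  4  4
  row 5: 0  0  0  0  1  2  3  3  4  5
  row 6: 0  0  0  0  1  2  3  4  5  6
  row 7: 0  0  1  1  2  3  4  5  6  7
  row 8: 0  1  2  2  3  4  5  6  7  8
  row 9: 0  1  2  3  4  5  6  7  8  9
  row 10: 1  2  3  4  5  6  7  8  9  10

so w = (7, 5, 9, 6, 10, 8, 3, 2, 4, 1).

Rothe diagram D(w) (33 cells), 7 SE-corners (essential conditions):

[(1, 6, 0), (3, 6, 1), (3, 8, 2), (5, 8, 3), (6, 4, 0), (7, 2, 0), (9, 1, 0)]


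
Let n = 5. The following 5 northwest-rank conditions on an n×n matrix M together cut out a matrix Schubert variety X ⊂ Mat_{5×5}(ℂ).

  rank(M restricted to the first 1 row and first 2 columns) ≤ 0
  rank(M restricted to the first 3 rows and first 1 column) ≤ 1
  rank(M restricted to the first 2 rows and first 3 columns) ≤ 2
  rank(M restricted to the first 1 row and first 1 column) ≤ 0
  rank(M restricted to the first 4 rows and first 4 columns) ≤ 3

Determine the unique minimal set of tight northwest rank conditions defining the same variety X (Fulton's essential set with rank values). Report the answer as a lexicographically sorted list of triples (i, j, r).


Rank table r_w(5×5) implied by the 5 constraints:

  0  0  1  1  1
  1  1  2  2  2
  1  2  3  3  3
  1  2  3  3  4
  1  2  3  4  5

so w = (3, 1, 2, 5, 4).

Rothe diagram D(w) (3 cells), 2 SE-corners (essential conditions):

[(1, 2, 0), (4, 4, 3)]


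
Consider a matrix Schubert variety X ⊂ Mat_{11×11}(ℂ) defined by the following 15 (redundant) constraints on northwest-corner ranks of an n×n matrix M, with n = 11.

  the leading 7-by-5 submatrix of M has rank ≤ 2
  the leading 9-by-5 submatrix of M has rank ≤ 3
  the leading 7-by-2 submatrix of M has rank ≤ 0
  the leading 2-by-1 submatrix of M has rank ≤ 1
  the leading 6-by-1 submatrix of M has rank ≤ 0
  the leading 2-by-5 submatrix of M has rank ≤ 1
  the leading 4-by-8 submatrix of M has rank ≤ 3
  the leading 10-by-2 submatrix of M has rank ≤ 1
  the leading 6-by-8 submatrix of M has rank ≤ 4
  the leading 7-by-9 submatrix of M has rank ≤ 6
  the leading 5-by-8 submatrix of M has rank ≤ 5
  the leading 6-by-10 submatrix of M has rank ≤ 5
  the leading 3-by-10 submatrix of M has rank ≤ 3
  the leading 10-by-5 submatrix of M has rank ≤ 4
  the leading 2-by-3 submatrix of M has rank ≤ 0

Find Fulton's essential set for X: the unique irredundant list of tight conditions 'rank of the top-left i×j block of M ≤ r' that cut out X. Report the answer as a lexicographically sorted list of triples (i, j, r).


Propagating the 15 rank bounds to every northwest block:

  R[1]: 0 | 0 | 0 | 1 | 1 | 1 | 1 | 1 | 1 | 1 | 1
  R[2]: 0 | 0 | 0 | 1 | 1 | 2 | 2 | 2 | 2 | 2 | 2
  R[3]: 0 | 0 | 1 | 2 | 2 | 3 | 3 | 3 | 3 | 3 | 3
  R[4]: 0 | 0 | 1 | 2 | 2 | 3 | 3 | 3 | 4 | 4 | 4
  R[5]: 0 | 0 | 1 | 2 | 2 | 3 | 4 | 4 | 5 | 5 | 5
  R[6]: 0 | 0 | 1 | 2 | 2 | 3 | 4 | 4 | 5 | 5 | 6
  R[7]: 0 | 0 | 1 | 2 | 2 | 3 | 4 | 5 | 6 | 6 | 7
  R[8]: 1 | 1 | 2 | 3 | 3 | 4 | 5 | 6 | 7 | 7 | 8
  R[9]: 1 | 1 | 2 | 3 | 3 | 4 | 5 | 6 | 7 | 8 | 9
  R[10]: 1 | 1 | 2 | 3 | 4 | 5 | 6 | 7 | 8 | 9 | 10
  R[11]: 1 | 2 | 3 | 4 | 5 | 6 | 7 | 8 | 9 | 10 | 11

hence w(1..11) = (4, 6, 3, 9, 7, 11, 8, 1, 10, 5, 2).

Rothe diagram D(w) (28 cells), 9 SE-corners (essential conditions):

[(2, 3, 0), (2, 5, 1), (4, 8, 3), (6, 8, 4), (6, 10, 5), (7, 2, 0), (7, 5, 2), (9, 5, 3), (10, 2, 1)]


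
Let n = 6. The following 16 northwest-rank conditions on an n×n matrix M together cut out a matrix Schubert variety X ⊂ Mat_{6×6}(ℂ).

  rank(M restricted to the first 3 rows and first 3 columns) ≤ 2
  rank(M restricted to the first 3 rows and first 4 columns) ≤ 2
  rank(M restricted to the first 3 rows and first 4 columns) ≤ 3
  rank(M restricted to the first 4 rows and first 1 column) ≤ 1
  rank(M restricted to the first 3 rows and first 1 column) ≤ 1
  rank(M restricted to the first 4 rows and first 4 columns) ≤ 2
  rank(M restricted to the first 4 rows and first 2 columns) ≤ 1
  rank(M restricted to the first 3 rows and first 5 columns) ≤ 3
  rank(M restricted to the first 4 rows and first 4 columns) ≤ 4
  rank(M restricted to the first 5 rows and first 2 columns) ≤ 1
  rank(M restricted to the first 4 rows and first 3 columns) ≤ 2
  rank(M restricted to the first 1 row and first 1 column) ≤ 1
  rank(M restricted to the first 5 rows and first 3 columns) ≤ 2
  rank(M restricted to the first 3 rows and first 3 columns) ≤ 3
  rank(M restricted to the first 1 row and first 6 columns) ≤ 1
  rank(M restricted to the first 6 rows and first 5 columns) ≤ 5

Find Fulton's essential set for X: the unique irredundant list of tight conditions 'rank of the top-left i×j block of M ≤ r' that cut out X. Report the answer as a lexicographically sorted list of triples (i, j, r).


Rank table r_w(6×6) implied by the 16 constraints:

  R[1]: 1 | 1 | 1 | 1 | 1 | 1
  R[2]: 1 | 1 | 2 | 2 | 2 | 2
  R[3]: 1 | 1 | 2 | 2 | 3 | 3
  R[4]: 1 | 1 | 2 | 2 | 3 | 4
  R[5]: 1 | 1 | 2 | 3 | 4 | 5
  R[6]: 1 | 2 | 3 | 4 | 5 | 6

hence w(1..6) = (1, 3, 5, 6, 4, 2).

|D(w)|=6, |Ess(w)|=2:

[(4, 4, 2), (5, 2, 1)]


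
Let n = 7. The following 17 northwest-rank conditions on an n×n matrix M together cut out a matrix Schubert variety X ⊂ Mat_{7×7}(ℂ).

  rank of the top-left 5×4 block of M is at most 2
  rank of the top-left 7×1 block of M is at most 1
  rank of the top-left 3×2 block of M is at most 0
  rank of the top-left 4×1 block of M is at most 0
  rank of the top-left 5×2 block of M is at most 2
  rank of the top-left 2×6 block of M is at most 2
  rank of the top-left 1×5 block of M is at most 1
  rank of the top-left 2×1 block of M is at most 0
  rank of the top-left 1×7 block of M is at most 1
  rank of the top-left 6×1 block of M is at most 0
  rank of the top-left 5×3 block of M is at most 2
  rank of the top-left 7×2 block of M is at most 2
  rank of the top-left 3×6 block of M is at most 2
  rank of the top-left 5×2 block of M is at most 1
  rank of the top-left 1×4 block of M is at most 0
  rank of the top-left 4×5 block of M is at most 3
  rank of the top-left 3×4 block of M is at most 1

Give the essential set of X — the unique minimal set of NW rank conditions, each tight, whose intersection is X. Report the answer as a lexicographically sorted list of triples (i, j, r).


Reconstructing r_w from the 17 given conditions:

  row 1: 0, 0, 0, 0, 1, 1, 1
  row 2: 0, 0, 1, 1, 2, 2, 2
  row 3: 0, 0, 1, 1, 2, 2, 3
  row 4: 0, 1, 2, 2, 3, 3, 4
  row 5: 0, 1, 2, 2, 3, 4, 5
  row 6: 0, 1, 2, 3, 4, 5, 6
  row 7: 1, 2, 3, 4, 5, 6, 7

so w = (5, 3, 7, 2, 6, 4, 1).

ℓ(w)=14; the 6 essential cells (i,j,r):

[(1, 4, 0), (3, 2, 0), (3, 4, 1), (3, 6, 2), (5, 4, 2), (6, 1, 0)]


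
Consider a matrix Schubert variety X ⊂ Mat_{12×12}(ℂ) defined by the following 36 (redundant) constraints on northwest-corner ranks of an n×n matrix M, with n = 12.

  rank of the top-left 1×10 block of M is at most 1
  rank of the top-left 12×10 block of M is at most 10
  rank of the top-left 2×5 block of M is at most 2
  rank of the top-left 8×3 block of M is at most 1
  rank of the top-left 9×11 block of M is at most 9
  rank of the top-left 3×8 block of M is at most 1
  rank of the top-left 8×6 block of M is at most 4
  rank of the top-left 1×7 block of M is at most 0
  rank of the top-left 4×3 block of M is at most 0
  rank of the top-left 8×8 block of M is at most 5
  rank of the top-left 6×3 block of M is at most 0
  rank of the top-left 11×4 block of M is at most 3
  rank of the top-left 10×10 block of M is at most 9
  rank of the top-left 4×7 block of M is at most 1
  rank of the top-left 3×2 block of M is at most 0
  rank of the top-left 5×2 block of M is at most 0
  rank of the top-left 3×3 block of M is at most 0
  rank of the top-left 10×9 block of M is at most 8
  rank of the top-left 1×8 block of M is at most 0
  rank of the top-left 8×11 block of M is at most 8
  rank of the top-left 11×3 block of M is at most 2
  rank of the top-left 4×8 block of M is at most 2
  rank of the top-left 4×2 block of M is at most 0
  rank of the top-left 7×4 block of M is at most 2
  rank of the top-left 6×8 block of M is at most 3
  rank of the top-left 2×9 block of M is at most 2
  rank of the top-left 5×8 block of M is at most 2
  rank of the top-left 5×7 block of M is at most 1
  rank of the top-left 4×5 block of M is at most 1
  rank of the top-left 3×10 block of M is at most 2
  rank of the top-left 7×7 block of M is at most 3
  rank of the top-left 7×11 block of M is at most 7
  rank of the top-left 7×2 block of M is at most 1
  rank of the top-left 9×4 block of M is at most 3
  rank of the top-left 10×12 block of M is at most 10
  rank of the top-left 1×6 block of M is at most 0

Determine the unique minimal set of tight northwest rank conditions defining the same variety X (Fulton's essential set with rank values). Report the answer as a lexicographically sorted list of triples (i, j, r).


Propagating the 36 rank bounds to every northwest block:

  0, 0, 0, 0, 0, 0, 0, 0, 1, 1, 1, 1
  0, 0, 0, 1, 1, 1, 1, 1, 2, 2, 2, 2
  0, 0, 0, 1, 1, 1, 1, 1, 2, 2, 3, 3
  0, 0, 0, 1, 1, 1, 1, 2, 3, 3, 4, 4
  0, 0, 0, 1, 1, 1, 1, 2, 3, 4, 5, 5
  0, 0, 0, 1, 2, 2, 2, 3, 4, 5, 6, 6
  1, 1, 1, 2, 3, 3, 3, 4, 5, 6, 7, 7
  1, 1, 1, 2, 3, 4, 4, 5, 6, 7, 8, 8
  1, 2, 2, 3, 4, 5, 5, 6, 7, 8, 9, 9
  1, 2, 2, 3, 4, 5, 6, 7, 8, 9, 10, 10
  1, 2, 2, 3, 4, 5, 6, 7, 8, 9, 10, 11
  1, 2, 3, 4, 5, 6, 7, 8, 9, 10, 11, 12

the unique w with this rank table is (9, 4, 11, 8, 10, 5, 1, 6, 2, 7, 12, 3).

|D(w)|=38, |Ess(w)|=7:

[(1, 8, 0), (3, 8, 1), (3, 10, 2), (5, 7, 1), (6, 3, 0), (8, 3, 1), (11, 3, 2)]


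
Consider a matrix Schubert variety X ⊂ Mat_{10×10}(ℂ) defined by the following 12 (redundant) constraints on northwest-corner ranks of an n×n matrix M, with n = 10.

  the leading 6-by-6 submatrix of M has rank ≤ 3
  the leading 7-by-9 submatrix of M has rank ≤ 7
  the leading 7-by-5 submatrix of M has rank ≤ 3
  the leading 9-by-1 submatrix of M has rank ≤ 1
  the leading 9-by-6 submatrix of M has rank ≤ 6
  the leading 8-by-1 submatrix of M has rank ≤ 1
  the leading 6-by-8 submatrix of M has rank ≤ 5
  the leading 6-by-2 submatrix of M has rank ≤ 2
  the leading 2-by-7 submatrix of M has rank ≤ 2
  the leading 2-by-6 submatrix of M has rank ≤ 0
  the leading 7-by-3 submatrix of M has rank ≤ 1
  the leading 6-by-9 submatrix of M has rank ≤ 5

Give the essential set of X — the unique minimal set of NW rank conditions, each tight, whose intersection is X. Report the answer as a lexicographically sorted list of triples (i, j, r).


Propagating the 12 rank bounds to every northwest block:

  row 1: 0  0  0  0  0  0  1  1  1  1
  row 2: 0  0  0  0  0  0  1  2  2  2
  row 3: 1  1  1  1  1  1  2  3  3  3
  row 4: 1  1  1  2  2  2  3  4  4  4
  row 5: 1  1  1  2  3  3  4  5  5  5
  row 6: 1  1  1  2  3  3  4  5  5  6
  row 7: 1  1  1  2  3  4  5  6  6  7
  row 8: 1  2  2  3  4  5  6  7  7  8
  row 9: 1  2  3  4  5  6  7  8  8  9
  row 10: 1  2  3  4  5  6  7  8  9  10

giving w = (7, 8, 1, 4, 5, 10, 6, 2, 3, 9) via Δ²R.

Fulton essential set (4 of the 22 Rothe cells):

[(2, 6, 0), (6, 6, 3), (6, 9, 5), (7, 3, 1)]


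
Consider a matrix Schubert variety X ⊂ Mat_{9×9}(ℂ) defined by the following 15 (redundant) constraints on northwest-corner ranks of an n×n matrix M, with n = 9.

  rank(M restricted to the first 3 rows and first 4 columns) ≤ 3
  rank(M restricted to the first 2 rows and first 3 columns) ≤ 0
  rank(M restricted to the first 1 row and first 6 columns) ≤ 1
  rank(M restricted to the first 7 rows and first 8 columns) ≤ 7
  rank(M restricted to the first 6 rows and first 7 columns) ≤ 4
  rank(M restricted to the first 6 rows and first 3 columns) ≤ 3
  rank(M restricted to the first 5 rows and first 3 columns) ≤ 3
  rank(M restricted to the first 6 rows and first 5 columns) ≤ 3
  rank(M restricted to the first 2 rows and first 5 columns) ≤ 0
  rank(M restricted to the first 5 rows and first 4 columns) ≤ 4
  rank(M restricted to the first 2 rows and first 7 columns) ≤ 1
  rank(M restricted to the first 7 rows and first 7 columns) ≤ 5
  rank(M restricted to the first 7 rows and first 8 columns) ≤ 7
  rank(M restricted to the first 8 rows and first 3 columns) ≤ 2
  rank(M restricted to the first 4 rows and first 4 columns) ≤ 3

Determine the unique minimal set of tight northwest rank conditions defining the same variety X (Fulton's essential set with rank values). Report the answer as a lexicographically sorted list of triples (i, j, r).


Rank table r_w(9×9) implied by the 15 constraints:

  0 | 0 | 0 | 0 | 0 | 1 | 1 | 1 | 1
  0 | 0 | 0 | 0 | 0 | 1 | 1 | 2 | 2
  1 | 1 | 1 | 1 | 1 | 2 | 2 | 3 | 3
  1 | 2 | 2 | 2 | 2 | 3 | 3 | 4 | 4
  1 | 2 | 2 | 3 | 3 | 4 | 4 | 5 | 5
  1 | 2 | 2 | 3 | 3 | 4 | 4 | 5 | 6
  1 | 2 | 2 | 3 | 4 | 5 | 5 | 6 | 7
  1 | 2 | 2 | 3 | 4 | 5 | 6 | 7 | 8
  1 | 2 | 3 | 4 | 5 | 6 | 7 | 8 | 9

hence w(1..9) = (6, 8, 1, 2, 4, 9, 5, 7, 3).

ℓ(w)=17; the 5 essential cells (i,j,r):

[(2, 5, 0), (2, 7, 1), (6, 5, 3), (6, 7, 4), (8, 3, 2)]


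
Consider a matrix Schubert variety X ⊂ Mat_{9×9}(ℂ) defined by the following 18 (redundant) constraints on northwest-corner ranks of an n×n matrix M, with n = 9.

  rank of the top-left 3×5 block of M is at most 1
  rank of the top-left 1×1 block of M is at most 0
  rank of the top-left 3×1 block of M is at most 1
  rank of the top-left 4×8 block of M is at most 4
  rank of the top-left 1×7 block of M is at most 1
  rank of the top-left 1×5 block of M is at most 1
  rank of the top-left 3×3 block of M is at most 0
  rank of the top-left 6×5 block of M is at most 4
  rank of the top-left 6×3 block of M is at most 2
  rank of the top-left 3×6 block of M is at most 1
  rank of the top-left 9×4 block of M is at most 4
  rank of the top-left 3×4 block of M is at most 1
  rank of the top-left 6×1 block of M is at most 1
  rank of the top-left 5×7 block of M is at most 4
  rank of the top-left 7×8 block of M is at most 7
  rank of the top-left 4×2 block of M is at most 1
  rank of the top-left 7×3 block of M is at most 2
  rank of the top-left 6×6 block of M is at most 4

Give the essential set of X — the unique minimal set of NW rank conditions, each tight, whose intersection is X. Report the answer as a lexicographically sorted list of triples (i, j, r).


Recovering R(i,j) via the rank-extension bound from the 18 conditions:

  i=1: 0, 0, 0, 1, 1, 1, 1, 1, 1
  i=2: 0, 0, 0, 1, 1, 1, 2, 2, 2
  i=3: 0, 0, 0, 1, 1, 1, 2, 3, 3
  i=4: 1, 1, 1, 2, 2, 2, 3, 4, 4
  i=5: 1, 2, 2, 3, 3, 3, 4, 5, 5
  i=6: 1, 2, 2, 3, 4, 4, 5, 6, 6
  i=7: 1, 2, 2, 3, 4, 5, 6, 7, 7
  i=8: 1, 2, 3, 4, 5, 6, 7, 8, 8
  i=9: 1, 2, 3, 4, 5, 6, 7, 8, 9

giving w = (4, 7, 8, 1, 2, 5, 6, 3, 9) via Δ²R.

Fulton essential set (3 of the 15 Rothe cells):

[(3, 3, 0), (3, 6, 1), (7, 3, 2)]


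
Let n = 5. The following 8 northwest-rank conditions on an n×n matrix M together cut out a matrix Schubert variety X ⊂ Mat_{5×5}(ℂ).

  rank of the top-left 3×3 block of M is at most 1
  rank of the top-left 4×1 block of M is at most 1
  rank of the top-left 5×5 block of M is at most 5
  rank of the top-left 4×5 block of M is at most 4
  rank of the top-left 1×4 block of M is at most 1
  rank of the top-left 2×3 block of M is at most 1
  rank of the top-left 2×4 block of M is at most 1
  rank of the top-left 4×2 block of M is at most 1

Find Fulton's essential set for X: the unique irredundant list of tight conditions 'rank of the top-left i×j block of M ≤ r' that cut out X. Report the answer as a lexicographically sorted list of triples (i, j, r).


Recovering R(i,j) via the rank-extension bound from the 8 conditions:

  row 1: 1  1  1  1  1
  row 2: 1  1  1  1  2
  row 3: 1  1  1  2  3
  row 4: 1  1  2  3  4
  row 5: 1  2  3  4  5

reading off 1-entries of Δ²R: w = (1, 5, 4, 3, 2).

ℓ(w)=6; the 3 essential cells (i,j,r):

[(2, 4, 1), (3, 3, 1), (4, 2, 1)]


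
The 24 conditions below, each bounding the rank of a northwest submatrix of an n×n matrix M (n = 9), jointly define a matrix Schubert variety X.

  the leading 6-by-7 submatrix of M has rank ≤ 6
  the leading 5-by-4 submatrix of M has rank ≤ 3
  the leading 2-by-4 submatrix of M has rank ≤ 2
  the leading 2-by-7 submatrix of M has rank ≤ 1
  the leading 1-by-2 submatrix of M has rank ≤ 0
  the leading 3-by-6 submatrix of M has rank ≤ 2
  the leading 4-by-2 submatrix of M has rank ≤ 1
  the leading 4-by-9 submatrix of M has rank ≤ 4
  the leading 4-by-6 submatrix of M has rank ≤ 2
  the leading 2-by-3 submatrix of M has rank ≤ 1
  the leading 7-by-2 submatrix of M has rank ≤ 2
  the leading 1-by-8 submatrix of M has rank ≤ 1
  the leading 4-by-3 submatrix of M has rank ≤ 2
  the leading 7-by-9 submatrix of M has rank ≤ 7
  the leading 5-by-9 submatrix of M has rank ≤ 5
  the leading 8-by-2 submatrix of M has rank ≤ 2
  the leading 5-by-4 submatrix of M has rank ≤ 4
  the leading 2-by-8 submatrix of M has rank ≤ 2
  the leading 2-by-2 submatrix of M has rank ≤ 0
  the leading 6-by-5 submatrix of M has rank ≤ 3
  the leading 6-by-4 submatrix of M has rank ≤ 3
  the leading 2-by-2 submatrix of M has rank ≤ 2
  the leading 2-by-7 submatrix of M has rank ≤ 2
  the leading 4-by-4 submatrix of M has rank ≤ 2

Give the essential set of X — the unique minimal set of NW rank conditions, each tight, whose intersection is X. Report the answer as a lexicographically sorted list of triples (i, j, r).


Computing R[i][j] = min implied NW-rank bound (n=9, 24 conditions):

  row 1: 0 0 1 1 1 1 1 1 1
  row 2: 0 0 1 1 1 1 1 2 2
  row 3: 1 1 2 2 2 2 2 3 3
  row 4: 1 1 2 2 2 2 3 4 4
  row 5: 1 2 3 3 3 3 4 5 5
  row 6: 1 2 3 3 3 4 5 6 6
  row 7: 1 2 3 4 4 5 6 7 7
  row 8: 1 2 3 4 5 6 7 8 8
  row 9: 1 2 3 4 5 6 7 8 9

giving w = (3, 8, 1, 7, 2, 6, 4, 5, 9) via Δ²R.

D(w) has 14 cells with 5 SE-corners; essential set:

[(2, 2, 0), (2, 7, 1), (4, 2, 1), (4, 6, 2), (6, 5, 3)]
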